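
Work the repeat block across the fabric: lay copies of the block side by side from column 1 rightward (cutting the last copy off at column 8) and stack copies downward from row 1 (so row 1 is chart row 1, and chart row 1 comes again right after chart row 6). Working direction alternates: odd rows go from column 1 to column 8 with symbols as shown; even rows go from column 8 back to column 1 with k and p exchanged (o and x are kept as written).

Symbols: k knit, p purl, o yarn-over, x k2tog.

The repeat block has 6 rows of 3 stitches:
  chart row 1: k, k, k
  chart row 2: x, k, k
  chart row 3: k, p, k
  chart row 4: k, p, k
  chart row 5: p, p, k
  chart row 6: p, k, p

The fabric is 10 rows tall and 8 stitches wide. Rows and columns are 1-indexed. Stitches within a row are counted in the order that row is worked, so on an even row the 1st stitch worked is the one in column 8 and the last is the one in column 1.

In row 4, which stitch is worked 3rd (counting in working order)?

Result:
p

Derivation:
Row 4 uses chart row ((4-1) mod 6)+1 = 4. Row 4 is even, so WS.
Chart row 4 tiled across columns 1-8: k p k k p k k p
WS row: flip the tiled sequence (start at column 8) and apply k<->p; o and x stay.
Row 4 as worked: k p p k p p k p
The 3rd stitch worked is p.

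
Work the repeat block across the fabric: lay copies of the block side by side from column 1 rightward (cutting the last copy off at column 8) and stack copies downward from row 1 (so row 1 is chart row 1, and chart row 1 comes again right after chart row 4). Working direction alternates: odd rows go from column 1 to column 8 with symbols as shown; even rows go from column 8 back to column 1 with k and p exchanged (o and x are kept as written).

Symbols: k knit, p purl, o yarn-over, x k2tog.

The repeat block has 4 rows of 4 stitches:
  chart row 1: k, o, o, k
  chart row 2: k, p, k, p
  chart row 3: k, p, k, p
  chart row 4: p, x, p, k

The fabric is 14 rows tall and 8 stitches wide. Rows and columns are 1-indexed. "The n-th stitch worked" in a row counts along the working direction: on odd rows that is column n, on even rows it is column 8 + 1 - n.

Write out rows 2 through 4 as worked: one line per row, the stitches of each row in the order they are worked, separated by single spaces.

Row 2: chart row 2, WS - tiled (columns 1-8): k p k p k p k p; work from column 8 back to 1 with k<->p swapped.
Row 3: chart row 3, RS - tile across columns 1-8 and work as-is.
Row 4: chart row 4, WS - tiled (columns 1-8): p x p k p x p k; work from column 8 back to 1 with k<->p swapped.

== ROWS AS WORKED ==
k p k p k p k p
k p k p k p k p
p k x k p k x k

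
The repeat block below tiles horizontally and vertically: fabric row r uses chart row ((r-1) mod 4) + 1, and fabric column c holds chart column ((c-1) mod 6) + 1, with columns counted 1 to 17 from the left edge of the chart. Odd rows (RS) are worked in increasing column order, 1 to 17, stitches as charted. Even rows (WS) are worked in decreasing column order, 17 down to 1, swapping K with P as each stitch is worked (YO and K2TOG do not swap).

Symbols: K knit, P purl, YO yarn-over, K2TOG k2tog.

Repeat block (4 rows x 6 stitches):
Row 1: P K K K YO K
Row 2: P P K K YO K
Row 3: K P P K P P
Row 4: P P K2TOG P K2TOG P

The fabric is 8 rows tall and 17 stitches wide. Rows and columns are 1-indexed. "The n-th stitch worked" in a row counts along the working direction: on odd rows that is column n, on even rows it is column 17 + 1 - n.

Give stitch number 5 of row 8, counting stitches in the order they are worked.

For row 8: chart row = ((8-1) mod 4) + 1 = 4; this is a WS (even) row.
Chart row 4 tiled across columns 1-17: P P K2TOG P K2TOG P P P K2TOG P K2TOG P P P K2TOG P K2TOG
WS row: flip the tiled sequence (start at column 17) and apply K<->P; YO and K2TOG stay.
Row 8 as worked: K2TOG K K2TOG K K K K2TOG K K2TOG K K K K2TOG K K2TOG K K
Stitch 5 in working order -> K

Stitch:
K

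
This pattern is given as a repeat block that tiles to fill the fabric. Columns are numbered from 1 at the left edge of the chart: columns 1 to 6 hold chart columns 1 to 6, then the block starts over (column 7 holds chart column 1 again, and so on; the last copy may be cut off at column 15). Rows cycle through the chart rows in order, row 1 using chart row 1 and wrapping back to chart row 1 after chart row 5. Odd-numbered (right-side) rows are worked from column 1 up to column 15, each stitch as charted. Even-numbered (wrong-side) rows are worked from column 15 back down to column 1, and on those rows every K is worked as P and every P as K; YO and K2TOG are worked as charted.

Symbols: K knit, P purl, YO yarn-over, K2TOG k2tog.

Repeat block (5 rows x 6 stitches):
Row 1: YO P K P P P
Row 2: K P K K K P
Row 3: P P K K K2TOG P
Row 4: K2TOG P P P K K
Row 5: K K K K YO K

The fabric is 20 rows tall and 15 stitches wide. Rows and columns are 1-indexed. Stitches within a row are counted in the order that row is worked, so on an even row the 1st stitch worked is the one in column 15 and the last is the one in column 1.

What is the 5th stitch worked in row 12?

== STITCH ==
P

Derivation:
Row 12: (12-1) mod 5 = 1, so use chart row 2. Even row -> WS.
Chart row 2 tiled across columns 1-15: K P K K K P K P K K K P K P K
Wrong side: read the tiled row from column 15 down to 1 and exchange K with P (leave YO, K2TOG).
Row 12 as worked: P K P K P P P K P K P P P K P
Stitch 5 in working order -> P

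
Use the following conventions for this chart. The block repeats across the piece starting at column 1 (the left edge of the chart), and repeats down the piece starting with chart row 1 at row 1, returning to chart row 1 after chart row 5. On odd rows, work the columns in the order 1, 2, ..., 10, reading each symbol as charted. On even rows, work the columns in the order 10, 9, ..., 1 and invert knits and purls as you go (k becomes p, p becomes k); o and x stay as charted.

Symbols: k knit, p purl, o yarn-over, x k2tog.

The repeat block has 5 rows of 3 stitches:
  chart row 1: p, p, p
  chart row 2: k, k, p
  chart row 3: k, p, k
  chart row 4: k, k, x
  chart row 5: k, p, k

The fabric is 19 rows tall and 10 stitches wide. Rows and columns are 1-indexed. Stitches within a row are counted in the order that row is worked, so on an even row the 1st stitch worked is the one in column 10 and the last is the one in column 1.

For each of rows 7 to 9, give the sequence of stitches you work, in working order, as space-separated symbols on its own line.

Result:
k k p k k p k k p k
p p k p p k p p k p
k k x k k x k k x k

Derivation:
Row 7: chart row 2, RS - tile across columns 1-10 and work as-is.
Row 8: chart row 3, WS - tiled (columns 1-10): k p k k p k k p k k; work from column 10 back to 1 with k<->p swapped.
Row 9: chart row 4, RS - tile across columns 1-10 and work as-is.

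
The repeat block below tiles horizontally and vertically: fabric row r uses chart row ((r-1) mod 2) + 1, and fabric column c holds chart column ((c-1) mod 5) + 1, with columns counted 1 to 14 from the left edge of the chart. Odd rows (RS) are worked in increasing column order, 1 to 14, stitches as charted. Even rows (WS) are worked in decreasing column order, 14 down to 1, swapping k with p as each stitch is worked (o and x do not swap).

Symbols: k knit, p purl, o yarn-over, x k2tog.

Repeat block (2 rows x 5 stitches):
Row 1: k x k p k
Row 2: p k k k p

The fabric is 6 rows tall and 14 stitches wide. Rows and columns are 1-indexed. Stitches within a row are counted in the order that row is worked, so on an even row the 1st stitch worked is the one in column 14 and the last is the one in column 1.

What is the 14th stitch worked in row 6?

Row 6 uses chart row ((6-1) mod 2)+1 = 2. Row 6 is even, so WS.
Chart row 2 tiled across columns 1-14: p k k k p p k k k p p k k k
WS: work from column 14 back to column 1 (reverse the tiled row), swapping k<->p (o and x unchanged).
Row 6 as worked: p p p k k p p p k k p p p k
Stitch 14 in working order -> k

Stitch:
k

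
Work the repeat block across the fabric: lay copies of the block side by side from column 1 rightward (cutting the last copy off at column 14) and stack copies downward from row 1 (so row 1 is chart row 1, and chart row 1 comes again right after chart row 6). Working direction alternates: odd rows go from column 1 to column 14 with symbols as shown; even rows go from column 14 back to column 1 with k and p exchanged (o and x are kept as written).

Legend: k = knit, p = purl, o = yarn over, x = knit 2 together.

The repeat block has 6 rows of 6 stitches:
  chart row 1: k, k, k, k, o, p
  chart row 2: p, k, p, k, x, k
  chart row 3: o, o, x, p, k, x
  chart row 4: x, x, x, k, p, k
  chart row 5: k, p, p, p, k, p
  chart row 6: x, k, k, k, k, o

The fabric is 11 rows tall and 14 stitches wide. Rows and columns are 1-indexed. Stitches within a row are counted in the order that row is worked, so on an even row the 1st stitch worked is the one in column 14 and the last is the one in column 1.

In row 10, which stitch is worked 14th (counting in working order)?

== STITCH ==
x

Derivation:
For row 10: chart row = ((10-1) mod 6) + 1 = 4; this is a WS (even) row.
Chart row 4 tiled across columns 1-14: x x x k p k x x x k p k x x
WS row: flip the tiled sequence (start at column 14) and apply k<->p; o and x stay.
Row 10 as worked: x x p k p x x x p k p x x x
Stitch 14 in working order -> x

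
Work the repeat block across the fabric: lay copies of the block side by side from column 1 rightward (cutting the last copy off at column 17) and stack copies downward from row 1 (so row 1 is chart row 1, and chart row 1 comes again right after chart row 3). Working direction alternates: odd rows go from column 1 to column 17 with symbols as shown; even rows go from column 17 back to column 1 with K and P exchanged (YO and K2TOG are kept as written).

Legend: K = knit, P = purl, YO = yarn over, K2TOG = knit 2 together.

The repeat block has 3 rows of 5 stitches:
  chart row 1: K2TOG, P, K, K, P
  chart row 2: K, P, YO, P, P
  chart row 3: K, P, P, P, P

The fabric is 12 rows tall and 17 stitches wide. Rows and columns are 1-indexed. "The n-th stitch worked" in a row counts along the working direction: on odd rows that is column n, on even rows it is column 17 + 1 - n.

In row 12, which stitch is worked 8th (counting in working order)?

Result:
K

Derivation:
Row 12 uses chart row ((12-1) mod 3)+1 = 3. Row 12 is even, so WS.
Chart row 3 tiled across columns 1-17: K P P P P K P P P P K P P P P K P
WS: work from column 17 back to column 1 (reverse the tiled row), swapping K<->P (YO and K2TOG unchanged).
Row 12 as worked: K P K K K K P K K K K P K K K K P
Stitch 8 in working order -> K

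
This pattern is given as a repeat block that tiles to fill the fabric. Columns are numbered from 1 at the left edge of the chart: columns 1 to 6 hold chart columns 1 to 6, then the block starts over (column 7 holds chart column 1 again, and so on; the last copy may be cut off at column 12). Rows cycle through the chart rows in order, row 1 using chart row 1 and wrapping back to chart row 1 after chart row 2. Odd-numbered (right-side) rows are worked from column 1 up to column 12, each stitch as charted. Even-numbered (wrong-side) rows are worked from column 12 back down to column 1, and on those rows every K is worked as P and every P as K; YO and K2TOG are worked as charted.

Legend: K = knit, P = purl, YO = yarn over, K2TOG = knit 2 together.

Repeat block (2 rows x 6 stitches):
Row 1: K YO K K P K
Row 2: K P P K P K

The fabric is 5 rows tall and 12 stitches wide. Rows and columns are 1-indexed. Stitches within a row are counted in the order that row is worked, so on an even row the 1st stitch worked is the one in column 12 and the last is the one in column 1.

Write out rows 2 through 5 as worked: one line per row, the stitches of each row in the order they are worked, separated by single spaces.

Rows as worked:
P K P K K P P K P K K P
K YO K K P K K YO K K P K
P K P K K P P K P K K P
K YO K K P K K YO K K P K

Derivation:
Row 2: chart row 2, WS - tiled (columns 1-12): K P P K P K K P P K P K; work from column 12 back to 1 with K<->P swapped.
Row 3: chart row 1, RS - tile across columns 1-12 and work as-is.
Row 4: chart row 2, WS - tiled (columns 1-12): K P P K P K K P P K P K; work from column 12 back to 1 with K<->P swapped.
Row 5: chart row 1, RS - tile across columns 1-12 and work as-is.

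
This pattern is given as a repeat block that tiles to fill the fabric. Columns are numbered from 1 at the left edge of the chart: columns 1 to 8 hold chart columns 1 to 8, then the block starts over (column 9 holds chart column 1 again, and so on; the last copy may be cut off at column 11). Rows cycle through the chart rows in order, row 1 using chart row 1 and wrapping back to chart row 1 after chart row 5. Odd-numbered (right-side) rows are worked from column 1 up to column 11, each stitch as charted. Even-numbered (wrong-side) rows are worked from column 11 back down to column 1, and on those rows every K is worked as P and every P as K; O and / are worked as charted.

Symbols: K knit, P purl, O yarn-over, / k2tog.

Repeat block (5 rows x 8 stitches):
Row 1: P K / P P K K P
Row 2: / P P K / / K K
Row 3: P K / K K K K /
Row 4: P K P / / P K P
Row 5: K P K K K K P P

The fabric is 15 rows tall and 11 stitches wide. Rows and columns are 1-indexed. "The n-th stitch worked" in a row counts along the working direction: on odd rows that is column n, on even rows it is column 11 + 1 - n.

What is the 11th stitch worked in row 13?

Row 13 uses chart row ((13-1) mod 5)+1 = 3. Row 13 is odd, so RS.
Chart row 3 tiled across columns 1-11: P K / K K K K / P K /
RS row: no reversal, no swap; stitch n worked = column n.
Counting 11 along the worked row gives /.

Stitch:
/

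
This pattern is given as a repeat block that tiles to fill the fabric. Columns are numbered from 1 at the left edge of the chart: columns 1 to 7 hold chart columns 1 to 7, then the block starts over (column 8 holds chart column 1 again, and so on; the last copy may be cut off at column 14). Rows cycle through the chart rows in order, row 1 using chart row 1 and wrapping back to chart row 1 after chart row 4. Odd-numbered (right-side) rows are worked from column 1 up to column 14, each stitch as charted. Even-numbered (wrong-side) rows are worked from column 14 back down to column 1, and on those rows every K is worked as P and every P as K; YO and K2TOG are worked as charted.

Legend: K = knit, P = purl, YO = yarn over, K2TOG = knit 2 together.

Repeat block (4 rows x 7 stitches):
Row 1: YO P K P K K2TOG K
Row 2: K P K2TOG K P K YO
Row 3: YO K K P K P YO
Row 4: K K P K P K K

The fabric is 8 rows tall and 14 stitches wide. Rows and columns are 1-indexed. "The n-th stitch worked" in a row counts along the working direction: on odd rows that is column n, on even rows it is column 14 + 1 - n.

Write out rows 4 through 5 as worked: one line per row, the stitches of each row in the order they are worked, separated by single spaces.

Rows as worked:
P P K P K P P P P K P K P P
YO P K P K K2TOG K YO P K P K K2TOG K

Derivation:
Row 4: chart row 4, WS - tiled (columns 1-14): K K P K P K K K K P K P K K; work from column 14 back to 1 with K<->P swapped.
Row 5: chart row 1, RS - tile across columns 1-14 and work as-is.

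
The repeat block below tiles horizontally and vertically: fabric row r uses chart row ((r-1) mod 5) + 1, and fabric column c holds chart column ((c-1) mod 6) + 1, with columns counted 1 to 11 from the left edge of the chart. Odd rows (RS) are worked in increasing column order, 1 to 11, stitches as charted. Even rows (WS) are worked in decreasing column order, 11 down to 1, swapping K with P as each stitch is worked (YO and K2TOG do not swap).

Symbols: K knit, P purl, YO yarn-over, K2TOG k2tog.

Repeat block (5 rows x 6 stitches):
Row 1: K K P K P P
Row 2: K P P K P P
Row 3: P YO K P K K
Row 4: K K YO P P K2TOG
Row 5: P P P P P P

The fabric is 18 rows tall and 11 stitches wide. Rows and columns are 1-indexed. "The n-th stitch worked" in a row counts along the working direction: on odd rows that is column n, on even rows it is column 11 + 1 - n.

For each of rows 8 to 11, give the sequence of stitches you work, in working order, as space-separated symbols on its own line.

Result:
P K P YO K P P K P YO K
K K YO P P K2TOG K K YO P P
K K K K K K K K K K K
K K P K P P K K P K P

Derivation:
Row 8: chart row 3, WS - tiled (columns 1-11): P YO K P K K P YO K P K; work from column 11 back to 1 with K<->P swapped.
Row 9: chart row 4, RS - tile across columns 1-11 and work as-is.
Row 10: chart row 5, WS - tiled (columns 1-11): P P P P P P P P P P P; work from column 11 back to 1 with K<->P swapped.
Row 11: chart row 1, RS - tile across columns 1-11 and work as-is.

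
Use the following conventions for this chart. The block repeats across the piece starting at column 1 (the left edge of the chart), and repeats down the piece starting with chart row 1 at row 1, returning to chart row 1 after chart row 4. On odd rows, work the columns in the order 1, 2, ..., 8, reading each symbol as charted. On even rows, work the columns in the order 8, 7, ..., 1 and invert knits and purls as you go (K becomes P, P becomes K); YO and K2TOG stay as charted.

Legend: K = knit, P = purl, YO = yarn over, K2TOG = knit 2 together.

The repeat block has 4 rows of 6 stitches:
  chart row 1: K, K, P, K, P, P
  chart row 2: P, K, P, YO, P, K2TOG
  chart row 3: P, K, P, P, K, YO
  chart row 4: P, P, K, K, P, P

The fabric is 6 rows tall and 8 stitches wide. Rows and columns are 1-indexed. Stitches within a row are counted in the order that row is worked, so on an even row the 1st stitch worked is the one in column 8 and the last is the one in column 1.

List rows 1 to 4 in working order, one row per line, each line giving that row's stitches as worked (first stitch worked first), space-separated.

Row 1: chart row 1, RS - tile across columns 1-8 and work as-is.
Row 2: chart row 2, WS - tiled (columns 1-8): P K P YO P K2TOG P K; work from column 8 back to 1 with K<->P swapped.
Row 3: chart row 3, RS - tile across columns 1-8 and work as-is.
Row 4: chart row 4, WS - tiled (columns 1-8): P P K K P P P P; work from column 8 back to 1 with K<->P swapped.

== ROWS AS WORKED ==
K K P K P P K K
P K K2TOG K YO K P K
P K P P K YO P K
K K K K P P K K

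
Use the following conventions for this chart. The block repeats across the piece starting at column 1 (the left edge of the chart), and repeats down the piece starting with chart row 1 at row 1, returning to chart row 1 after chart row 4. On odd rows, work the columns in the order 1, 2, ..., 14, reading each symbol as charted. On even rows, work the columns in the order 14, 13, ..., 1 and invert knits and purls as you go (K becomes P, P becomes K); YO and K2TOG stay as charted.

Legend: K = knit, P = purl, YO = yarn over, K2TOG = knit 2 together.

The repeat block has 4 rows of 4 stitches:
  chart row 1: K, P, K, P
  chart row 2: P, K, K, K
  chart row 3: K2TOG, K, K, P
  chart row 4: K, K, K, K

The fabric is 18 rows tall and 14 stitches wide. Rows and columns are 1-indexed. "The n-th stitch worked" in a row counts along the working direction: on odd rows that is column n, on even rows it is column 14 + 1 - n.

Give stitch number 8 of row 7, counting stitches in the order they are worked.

Row 7 uses chart row ((7-1) mod 4)+1 = 3. Row 7 is odd, so RS.
Chart row 3 tiled across columns 1-14: K2TOG K K P K2TOG K K P K2TOG K K P K2TOG K
Right side: take the tiled row as-is (worked left to right from column 1).
The 8th stitch worked is P.

== STITCH ==
P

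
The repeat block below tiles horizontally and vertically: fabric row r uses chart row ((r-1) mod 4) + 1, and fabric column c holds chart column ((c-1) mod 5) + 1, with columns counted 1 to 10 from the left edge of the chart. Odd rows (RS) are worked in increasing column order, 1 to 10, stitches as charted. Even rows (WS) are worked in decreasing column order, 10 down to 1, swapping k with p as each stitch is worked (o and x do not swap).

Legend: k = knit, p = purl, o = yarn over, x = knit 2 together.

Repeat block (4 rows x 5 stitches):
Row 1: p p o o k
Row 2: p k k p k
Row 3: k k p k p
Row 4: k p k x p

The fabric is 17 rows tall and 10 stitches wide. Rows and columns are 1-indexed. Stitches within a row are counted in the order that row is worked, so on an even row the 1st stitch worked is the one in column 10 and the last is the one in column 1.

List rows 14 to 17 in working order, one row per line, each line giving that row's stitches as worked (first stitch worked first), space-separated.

== ROWS AS WORKED ==
p k p p k p k p p k
k k p k p k k p k p
k x p k p k x p k p
p p o o k p p o o k

Derivation:
Row 14: chart row 2, WS - tiled (columns 1-10): p k k p k p k k p k; work from column 10 back to 1 with k<->p swapped.
Row 15: chart row 3, RS - tile across columns 1-10 and work as-is.
Row 16: chart row 4, WS - tiled (columns 1-10): k p k x p k p k x p; work from column 10 back to 1 with k<->p swapped.
Row 17: chart row 1, RS - tile across columns 1-10 and work as-is.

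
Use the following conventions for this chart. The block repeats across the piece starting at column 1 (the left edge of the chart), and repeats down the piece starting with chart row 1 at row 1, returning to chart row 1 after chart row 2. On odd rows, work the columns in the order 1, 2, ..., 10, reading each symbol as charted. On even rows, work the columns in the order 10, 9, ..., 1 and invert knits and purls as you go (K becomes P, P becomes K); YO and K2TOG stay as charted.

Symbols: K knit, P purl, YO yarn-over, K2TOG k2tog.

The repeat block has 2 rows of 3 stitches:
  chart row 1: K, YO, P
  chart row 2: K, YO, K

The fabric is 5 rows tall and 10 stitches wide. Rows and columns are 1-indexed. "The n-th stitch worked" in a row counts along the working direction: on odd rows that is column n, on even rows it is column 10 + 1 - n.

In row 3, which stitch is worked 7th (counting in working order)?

== STITCH ==
K

Derivation:
For row 3: chart row = ((3-1) mod 2) + 1 = 1; this is a RS (odd) row.
Chart row 1 tiled across columns 1-10: K YO P K YO P K YO P K
RS: work column 1 to column 10, symbols as charted — the tiled row is the row as worked.
The 7th stitch worked is K.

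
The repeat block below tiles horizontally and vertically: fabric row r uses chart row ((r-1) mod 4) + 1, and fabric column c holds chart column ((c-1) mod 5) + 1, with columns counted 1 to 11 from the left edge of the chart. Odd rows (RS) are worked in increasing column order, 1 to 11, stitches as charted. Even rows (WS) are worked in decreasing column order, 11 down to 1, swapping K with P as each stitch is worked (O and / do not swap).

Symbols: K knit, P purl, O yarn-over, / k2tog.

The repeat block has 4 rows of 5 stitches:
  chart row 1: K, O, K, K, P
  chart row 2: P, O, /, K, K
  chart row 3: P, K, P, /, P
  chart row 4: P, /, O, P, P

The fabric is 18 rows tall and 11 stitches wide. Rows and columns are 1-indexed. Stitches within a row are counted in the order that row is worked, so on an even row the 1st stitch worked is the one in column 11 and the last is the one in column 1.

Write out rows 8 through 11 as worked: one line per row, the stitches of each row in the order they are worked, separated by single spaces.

Row 8: chart row 4, WS - tiled (columns 1-11): P / O P P P / O P P P; work from column 11 back to 1 with K<->P swapped.
Row 9: chart row 1, RS - tile across columns 1-11 and work as-is.
Row 10: chart row 2, WS - tiled (columns 1-11): P O / K K P O / K K P; work from column 11 back to 1 with K<->P swapped.
Row 11: chart row 3, RS - tile across columns 1-11 and work as-is.

== ROWS AS WORKED ==
K K K O / K K K O / K
K O K K P K O K K P K
K P P / O K P P / O K
P K P / P P K P / P P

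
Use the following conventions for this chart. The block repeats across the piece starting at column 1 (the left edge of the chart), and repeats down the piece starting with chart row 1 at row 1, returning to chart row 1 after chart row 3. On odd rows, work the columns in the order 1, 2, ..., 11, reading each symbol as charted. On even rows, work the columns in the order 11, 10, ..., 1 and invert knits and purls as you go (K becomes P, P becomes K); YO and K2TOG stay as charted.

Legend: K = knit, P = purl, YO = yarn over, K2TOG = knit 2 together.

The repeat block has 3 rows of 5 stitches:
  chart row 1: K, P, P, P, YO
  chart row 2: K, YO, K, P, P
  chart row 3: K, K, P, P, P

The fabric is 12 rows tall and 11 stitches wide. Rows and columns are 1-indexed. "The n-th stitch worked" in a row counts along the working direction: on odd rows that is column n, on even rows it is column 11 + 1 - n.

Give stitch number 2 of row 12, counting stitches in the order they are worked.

For row 12: chart row = ((12-1) mod 3) + 1 = 3; this is a WS (even) row.
Chart row 3 tiled across columns 1-11: K K P P P K K P P P K
WS: work from column 11 back to column 1 (reverse the tiled row), swapping K<->P (YO and K2TOG unchanged).
Row 12 as worked: P K K K P P K K K P P
Counting 2 along the worked row gives K.

Stitch:
K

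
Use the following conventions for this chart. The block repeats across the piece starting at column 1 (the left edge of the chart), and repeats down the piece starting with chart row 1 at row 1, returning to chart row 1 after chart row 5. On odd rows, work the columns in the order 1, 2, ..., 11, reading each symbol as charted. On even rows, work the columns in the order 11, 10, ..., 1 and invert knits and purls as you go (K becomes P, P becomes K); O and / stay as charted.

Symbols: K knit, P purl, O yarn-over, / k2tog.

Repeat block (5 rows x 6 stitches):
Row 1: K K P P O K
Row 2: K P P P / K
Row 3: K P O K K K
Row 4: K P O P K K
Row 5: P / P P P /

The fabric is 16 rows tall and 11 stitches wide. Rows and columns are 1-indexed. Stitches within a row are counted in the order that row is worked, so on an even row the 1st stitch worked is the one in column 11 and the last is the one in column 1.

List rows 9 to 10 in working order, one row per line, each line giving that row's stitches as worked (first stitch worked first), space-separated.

Result:
K P O P K K K P O P K
K K K / K / K K K / K

Derivation:
Row 9: chart row 4, RS - tile across columns 1-11 and work as-is.
Row 10: chart row 5, WS - tiled (columns 1-11): P / P P P / P / P P P; work from column 11 back to 1 with K<->P swapped.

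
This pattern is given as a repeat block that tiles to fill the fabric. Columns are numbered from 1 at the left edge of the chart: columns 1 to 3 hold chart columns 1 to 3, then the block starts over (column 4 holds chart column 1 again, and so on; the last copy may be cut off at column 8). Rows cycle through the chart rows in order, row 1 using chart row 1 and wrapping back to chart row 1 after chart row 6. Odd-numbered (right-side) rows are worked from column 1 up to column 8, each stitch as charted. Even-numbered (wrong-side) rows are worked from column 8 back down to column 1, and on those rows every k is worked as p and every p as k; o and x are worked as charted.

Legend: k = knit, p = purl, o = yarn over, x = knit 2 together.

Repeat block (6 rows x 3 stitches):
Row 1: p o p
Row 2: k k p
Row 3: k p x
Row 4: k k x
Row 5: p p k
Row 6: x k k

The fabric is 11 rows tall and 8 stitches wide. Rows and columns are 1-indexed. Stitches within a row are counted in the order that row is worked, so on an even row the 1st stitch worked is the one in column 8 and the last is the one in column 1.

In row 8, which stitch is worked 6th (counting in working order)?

Row 8: (8-1) mod 6 = 1, so use chart row 2. Even row -> WS.
Chart row 2 tiled across columns 1-8: k k p k k p k k
WS: work from column 8 back to column 1 (reverse the tiled row), swapping k<->p (o and x unchanged).
Row 8 as worked: p p k p p k p p
Stitch 6 in working order -> k

== STITCH ==
k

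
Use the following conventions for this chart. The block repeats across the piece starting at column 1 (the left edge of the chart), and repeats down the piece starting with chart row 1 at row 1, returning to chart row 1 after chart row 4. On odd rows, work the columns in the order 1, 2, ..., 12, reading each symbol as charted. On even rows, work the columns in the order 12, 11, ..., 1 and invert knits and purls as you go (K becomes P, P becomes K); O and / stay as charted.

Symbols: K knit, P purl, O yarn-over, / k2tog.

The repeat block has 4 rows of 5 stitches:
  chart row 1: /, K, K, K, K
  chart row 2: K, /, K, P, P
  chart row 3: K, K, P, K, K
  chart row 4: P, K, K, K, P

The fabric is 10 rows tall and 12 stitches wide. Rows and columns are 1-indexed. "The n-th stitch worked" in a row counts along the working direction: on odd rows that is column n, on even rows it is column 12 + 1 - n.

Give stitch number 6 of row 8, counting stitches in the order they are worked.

For row 8: chart row = ((8-1) mod 4) + 1 = 4; this is a WS (even) row.
Chart row 4 tiled across columns 1-12: P K K K P P K K K P P K
Wrong side: read the tiled row from column 12 down to 1 and exchange K with P (leave O, /).
Row 8 as worked: P K K P P P K K P P P K
Stitch 6 in working order -> P

Result:
P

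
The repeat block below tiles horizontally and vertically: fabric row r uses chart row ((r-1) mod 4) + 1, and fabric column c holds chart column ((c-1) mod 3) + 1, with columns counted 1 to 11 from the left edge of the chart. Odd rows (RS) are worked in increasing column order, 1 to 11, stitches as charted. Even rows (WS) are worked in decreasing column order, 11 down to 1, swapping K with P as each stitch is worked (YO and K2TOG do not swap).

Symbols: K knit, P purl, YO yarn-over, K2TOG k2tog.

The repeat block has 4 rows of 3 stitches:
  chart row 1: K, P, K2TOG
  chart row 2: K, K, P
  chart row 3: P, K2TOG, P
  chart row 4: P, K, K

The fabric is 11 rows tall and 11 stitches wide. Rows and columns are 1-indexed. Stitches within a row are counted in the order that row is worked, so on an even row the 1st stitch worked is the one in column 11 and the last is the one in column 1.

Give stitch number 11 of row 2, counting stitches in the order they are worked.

Row 2: (2-1) mod 4 = 1, so use chart row 2. Even row -> WS.
Chart row 2 tiled across columns 1-11: K K P K K P K K P K K
WS row: flip the tiled sequence (start at column 11) and apply K<->P; YO and K2TOG stay.
Row 2 as worked: P P K P P K P P K P P
Stitch 11 in working order -> P

== STITCH ==
P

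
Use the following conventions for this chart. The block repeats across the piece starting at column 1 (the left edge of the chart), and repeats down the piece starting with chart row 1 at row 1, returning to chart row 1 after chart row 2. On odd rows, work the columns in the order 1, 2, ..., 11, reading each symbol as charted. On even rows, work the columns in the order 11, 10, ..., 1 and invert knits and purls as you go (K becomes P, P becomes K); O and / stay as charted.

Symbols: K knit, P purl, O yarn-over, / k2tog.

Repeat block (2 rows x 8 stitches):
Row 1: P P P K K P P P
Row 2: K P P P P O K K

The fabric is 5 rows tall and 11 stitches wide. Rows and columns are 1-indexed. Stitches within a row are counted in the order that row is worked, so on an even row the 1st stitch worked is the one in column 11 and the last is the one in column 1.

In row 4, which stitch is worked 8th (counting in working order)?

Row 4 uses chart row ((4-1) mod 2)+1 = 2. Row 4 is even, so WS.
Chart row 2 tiled across columns 1-11: K P P P P O K K K P P
Wrong side: read the tiled row from column 11 down to 1 and exchange K with P (leave O, /).
Row 4 as worked: K K P P P O K K K K P
Counting 8 along the worked row gives K.

Stitch:
K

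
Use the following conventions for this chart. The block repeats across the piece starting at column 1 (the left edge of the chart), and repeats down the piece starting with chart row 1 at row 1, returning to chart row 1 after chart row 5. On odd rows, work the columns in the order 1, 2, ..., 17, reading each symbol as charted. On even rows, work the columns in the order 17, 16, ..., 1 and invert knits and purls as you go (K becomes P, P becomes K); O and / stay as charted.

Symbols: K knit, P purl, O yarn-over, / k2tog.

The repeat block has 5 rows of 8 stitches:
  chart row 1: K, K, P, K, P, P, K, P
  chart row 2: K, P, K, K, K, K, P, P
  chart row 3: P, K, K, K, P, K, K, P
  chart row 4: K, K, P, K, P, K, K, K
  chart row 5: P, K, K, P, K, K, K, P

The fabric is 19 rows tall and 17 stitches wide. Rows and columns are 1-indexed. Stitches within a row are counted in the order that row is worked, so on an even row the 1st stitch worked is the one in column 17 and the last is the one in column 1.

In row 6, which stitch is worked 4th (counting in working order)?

== STITCH ==
K

Derivation:
Row 6: (6-1) mod 5 = 0, so use chart row 1. Even row -> WS.
Chart row 1 tiled across columns 1-17: K K P K P P K P K K P K P P K P K
WS: work from column 17 back to column 1 (reverse the tiled row), swapping K<->P (O and / unchanged).
Row 6 as worked: P K P K K P K P P K P K K P K P P
The 4th stitch worked is K.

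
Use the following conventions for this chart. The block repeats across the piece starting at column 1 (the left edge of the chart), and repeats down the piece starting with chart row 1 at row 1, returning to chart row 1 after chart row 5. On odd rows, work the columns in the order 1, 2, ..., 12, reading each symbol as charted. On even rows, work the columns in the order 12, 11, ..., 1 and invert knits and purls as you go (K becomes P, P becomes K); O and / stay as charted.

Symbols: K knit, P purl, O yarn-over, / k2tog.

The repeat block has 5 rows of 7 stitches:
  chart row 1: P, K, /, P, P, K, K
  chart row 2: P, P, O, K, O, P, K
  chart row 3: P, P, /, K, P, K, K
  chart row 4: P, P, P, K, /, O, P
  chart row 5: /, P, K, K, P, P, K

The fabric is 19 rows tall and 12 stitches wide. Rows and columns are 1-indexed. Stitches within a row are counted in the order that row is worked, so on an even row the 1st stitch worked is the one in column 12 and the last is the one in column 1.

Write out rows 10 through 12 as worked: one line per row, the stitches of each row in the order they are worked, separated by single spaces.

Row 10: chart row 5, WS - tiled (columns 1-12): / P K K P P K / P K K P; work from column 12 back to 1 with K<->P swapped.
Row 11: chart row 1, RS - tile across columns 1-12 and work as-is.
Row 12: chart row 2, WS - tiled (columns 1-12): P P O K O P K P P O K O; work from column 12 back to 1 with K<->P swapped.

Result:
K P P K / P K K P P K /
P K / P P K K P K / P P
O P O K K P K O P O K K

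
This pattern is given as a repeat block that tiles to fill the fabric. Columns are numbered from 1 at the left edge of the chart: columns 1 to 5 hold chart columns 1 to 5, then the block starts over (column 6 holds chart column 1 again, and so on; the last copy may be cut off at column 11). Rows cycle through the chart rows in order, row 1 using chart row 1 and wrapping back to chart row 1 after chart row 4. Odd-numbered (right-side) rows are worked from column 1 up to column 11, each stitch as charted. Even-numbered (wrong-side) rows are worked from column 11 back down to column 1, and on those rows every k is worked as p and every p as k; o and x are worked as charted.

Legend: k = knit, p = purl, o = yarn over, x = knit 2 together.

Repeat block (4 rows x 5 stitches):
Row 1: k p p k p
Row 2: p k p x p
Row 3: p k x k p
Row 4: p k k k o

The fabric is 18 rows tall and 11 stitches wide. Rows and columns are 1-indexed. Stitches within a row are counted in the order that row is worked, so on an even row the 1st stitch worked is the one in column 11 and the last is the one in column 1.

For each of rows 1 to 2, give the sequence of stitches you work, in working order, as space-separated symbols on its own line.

Rows as worked:
k p p k p k p p k p k
k k x k p k k x k p k

Derivation:
Row 1: chart row 1, RS - tile across columns 1-11 and work as-is.
Row 2: chart row 2, WS - tiled (columns 1-11): p k p x p p k p x p p; work from column 11 back to 1 with k<->p swapped.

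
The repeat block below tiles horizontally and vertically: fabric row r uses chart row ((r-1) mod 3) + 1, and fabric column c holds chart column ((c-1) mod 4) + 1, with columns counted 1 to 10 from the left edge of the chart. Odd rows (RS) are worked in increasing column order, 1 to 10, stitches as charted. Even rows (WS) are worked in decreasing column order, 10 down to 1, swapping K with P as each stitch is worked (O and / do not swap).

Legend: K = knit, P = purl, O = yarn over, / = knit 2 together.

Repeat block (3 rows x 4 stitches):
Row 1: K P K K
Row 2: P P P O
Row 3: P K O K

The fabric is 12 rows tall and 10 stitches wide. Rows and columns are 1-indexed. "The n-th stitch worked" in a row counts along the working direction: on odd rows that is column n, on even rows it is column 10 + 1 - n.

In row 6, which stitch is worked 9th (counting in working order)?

For row 6: chart row = ((6-1) mod 3) + 1 = 3; this is a WS (even) row.
Chart row 3 tiled across columns 1-10: P K O K P K O K P K
WS row: flip the tiled sequence (start at column 10) and apply K<->P; O and / stay.
Row 6 as worked: P K P O P K P O P K
Stitch 9 in working order -> P

Stitch:
P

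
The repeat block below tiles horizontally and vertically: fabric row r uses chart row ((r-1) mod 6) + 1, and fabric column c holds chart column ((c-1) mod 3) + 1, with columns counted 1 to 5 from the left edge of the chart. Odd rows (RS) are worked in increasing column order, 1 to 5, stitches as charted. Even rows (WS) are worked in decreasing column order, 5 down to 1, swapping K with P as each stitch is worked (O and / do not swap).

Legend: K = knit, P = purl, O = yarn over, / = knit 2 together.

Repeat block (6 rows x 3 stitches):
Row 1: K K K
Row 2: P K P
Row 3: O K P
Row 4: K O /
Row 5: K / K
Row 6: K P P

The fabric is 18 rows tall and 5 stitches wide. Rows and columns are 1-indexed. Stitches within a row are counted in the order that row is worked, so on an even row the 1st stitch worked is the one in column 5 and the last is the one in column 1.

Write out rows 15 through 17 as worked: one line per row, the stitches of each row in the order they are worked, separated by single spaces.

Rows as worked:
O K P O K
O P / O P
K / K K /

Derivation:
Row 15: chart row 3, RS - tile across columns 1-5 and work as-is.
Row 16: chart row 4, WS - tiled (columns 1-5): K O / K O; work from column 5 back to 1 with K<->P swapped.
Row 17: chart row 5, RS - tile across columns 1-5 and work as-is.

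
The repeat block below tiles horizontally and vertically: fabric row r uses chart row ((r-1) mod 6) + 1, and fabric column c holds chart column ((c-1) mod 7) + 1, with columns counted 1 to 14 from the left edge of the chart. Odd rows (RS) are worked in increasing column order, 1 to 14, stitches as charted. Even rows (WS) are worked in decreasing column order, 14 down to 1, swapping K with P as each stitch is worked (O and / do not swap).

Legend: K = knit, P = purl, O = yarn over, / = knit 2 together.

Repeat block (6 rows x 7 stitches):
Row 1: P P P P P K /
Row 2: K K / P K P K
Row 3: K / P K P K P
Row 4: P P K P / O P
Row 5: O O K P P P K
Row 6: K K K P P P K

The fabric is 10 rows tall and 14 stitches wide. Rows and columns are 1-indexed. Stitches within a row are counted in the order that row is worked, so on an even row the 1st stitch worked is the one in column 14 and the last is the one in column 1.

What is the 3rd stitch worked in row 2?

Row 2 uses chart row ((2-1) mod 6)+1 = 2. Row 2 is even, so WS.
Chart row 2 tiled across columns 1-14: K K / P K P K K K / P K P K
WS: work from column 14 back to column 1 (reverse the tiled row), swapping K<->P (O and / unchanged).
Row 2 as worked: P K P K / P P P K P K / P P
Stitch 3 in working order -> P

== STITCH ==
P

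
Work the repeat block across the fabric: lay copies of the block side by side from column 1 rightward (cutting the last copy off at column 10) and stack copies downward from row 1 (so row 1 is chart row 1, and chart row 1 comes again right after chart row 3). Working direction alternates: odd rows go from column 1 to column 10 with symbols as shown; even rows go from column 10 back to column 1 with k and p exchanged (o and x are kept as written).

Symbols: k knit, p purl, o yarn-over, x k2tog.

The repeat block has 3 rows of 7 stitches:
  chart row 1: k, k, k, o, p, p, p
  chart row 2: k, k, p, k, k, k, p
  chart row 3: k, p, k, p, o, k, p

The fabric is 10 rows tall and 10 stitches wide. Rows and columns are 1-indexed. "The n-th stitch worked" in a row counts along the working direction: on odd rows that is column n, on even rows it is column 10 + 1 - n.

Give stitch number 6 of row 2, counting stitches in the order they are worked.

Row 2 uses chart row ((2-1) mod 3)+1 = 2. Row 2 is even, so WS.
Chart row 2 tiled across columns 1-10: k k p k k k p k k p
WS: work from column 10 back to column 1 (reverse the tiled row), swapping k<->p (o and x unchanged).
Row 2 as worked: k p p k p p p k p p
The 6th stitch worked is p.

== STITCH ==
p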